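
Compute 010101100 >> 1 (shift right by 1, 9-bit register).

Original: 010101100 (decimal 172)
Shift right by 1 position
Drop the 1 low bit; fill with zero on the left
Result: 001010110 (decimal 86)
Equivalent: 172 >> 1 = 172 ÷ 2^1 = 86



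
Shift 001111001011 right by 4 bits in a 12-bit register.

Original: 001111001011 (decimal 971)
Shift right by 4 positions
Drop the 4 low bits; fill with zeros on the left
Result: 000000111100 (decimal 60)
Equivalent: 971 >> 4 = 971 ÷ 2^4 = 60



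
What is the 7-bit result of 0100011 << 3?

Original: 0100011 (decimal 35)
Shift left by 3 positions
Append 3 zeros on the right and drop the 3 high bits that overflow the 7-bit width
Result: 0011000 (decimal 24)
Equivalent: 35 << 3 = 35 × 2^3 = 280, truncated to 7 bits = 24



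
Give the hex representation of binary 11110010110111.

Group into 4-bit nibbles from right:
  0011 = 3
  1100 = C
  1011 = B
  0111 = 7
Result: 3CB7



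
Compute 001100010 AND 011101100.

AND: 1 only when both bits are 1
  001100010
& 011101100
-----------
  001100000
Decimal: 98 & 236 = 96



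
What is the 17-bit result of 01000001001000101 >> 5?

Original: 01000001001000101 (decimal 33349)
Shift right by 5 positions
Drop the 5 low bits; fill with zeros on the left
Result: 00000010000010010 (decimal 1042)
Equivalent: 33349 >> 5 = 33349 ÷ 2^5 = 1042



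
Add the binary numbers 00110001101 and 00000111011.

Add column by column from the right: bit + bit + carry-in; write the sum mod 2, carry 1 when the sum is 2 or 3.
carry:  00001111110
        00110001101
+       00000111011
-------------------
       000111001000
(the carry out of the leftmost column, 0, becomes the leading bit)
Decimal check:
  00110001101 = 256 + 128 + 8 + 4 + 1 = 397
  00000111011 = 32 + 16 + 8 + 2 + 1 = 59
  397 + 59 = 456, and 000111001000 = 256 + 128 + 64 + 8 = 456 ✓



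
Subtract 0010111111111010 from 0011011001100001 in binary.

Method 1 - Direct subtraction (column by column from the right: bit − bit − borrow-in; if negative, add 2 and borrow 1 from the next column):
borrow: 0001111111111100
        0011011001100001
-       0010111111111010
------------------------
        0000011001100111

Method 2 - Add two's complement:
Two's complement of 0010111111111010: invert → 1101000000000101, add 1 → 1101000000000110
  0011011001100001
+ 1101000000000110
------------------
 10000011001100111  (end carry out of the top bit = 1)
Discarding the end carry: 0000011001100111
Decimal check:
  0011011001100001 = 8192 + 4096 + 1024 + 512 + 64 + 32 + 1 = 13921
  0010111111111010 = 8192 + 2048 + 1024 + 512 + 256 + 128 + 64 + 32 + 16 + 8 + 2 = 12282
  13921 - 12282 = 1639, and 0000011001100111 = 1024 + 512 + 64 + 32 + 4 + 2 + 1 = 1639 ✓



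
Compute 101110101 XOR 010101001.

XOR: 1 when bits differ
  101110101
^ 010101001
-----------
  111011100
Decimal: 373 ^ 169 = 476



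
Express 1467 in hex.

Using repeated division by 16 (digits 10–15 are A–F):
1467 ÷ 16 = 91 remainder 11 (B)
91 ÷ 16 = 5 remainder 11 (B)
5 ÷ 16 = 0 remainder 5
Reading remainders bottom to top: 5BB



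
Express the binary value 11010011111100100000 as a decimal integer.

Sum of powers of 2 for each 1-bit:
2^5 + 2^8 + 2^9 + 2^10 + 2^11 + 2^12 + 2^13 + 2^16 + 2^18 + 2^19
= 32 + 256 + 512 + 1024 + 2048 + 4096 + 8192 + 65536 + 262144 + 524288
= 868128



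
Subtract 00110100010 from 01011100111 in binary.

Method 1 - Direct subtraction (column by column from the right: bit − bit − borrow-in; if negative, add 2 and borrow 1 from the next column):
borrow: 01000000000
        01011100111
-       00110100010
-------------------
        00101000101

Method 2 - Add two's complement:
Two's complement of 00110100010: invert → 11001011101, add 1 → 11001011110
  01011100111
+ 11001011110
-------------
 100101000101  (end carry out of the top bit = 1)
Discarding the end carry: 00101000101
Decimal check:
  01011100111 = 512 + 128 + 64 + 32 + 4 + 2 + 1 = 743
  00110100010 = 256 + 128 + 32 + 2 = 418
  743 - 418 = 325, and 00101000101 = 256 + 64 + 4 + 1 = 325 ✓



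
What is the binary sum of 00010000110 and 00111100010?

Add column by column from the right: bit + bit + carry-in; write the sum mod 2, carry 1 when the sum is 2 or 3.
carry:  01100001100
        00010000110
+       00111100010
-------------------
       001001101000
(the carry out of the leftmost column, 0, becomes the leading bit)
Decimal check:
  00010000110 = 128 + 4 + 2 = 134
  00111100010 = 256 + 128 + 64 + 32 + 2 = 482
  134 + 482 = 616, and 001001101000 = 512 + 64 + 32 + 8 = 616 ✓



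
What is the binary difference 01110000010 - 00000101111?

Method 1 - Direct subtraction (column by column from the right: bit − bit − borrow-in; if negative, add 2 and borrow 1 from the next column):
borrow: 00011111110
        01110000010
-       00000101111
-------------------
        01101010011

Method 2 - Add two's complement:
Two's complement of 00000101111: invert → 11111010000, add 1 → 11111010001
  01110000010
+ 11111010001
-------------
 101101010011  (end carry out of the top bit = 1)
Discarding the end carry: 01101010011
Decimal check:
  01110000010 = 512 + 256 + 128 + 2 = 898
  00000101111 = 32 + 8 + 4 + 2 + 1 = 47
  898 - 47 = 851, and 01101010011 = 512 + 256 + 64 + 16 + 2 + 1 = 851 ✓



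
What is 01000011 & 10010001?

AND: 1 only when both bits are 1
  01000011
& 10010001
----------
  00000001
Decimal: 67 & 145 = 1



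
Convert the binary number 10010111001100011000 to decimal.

Sum of powers of 2 for each 1-bit:
2^3 + 2^4 + 2^8 + 2^9 + 2^12 + 2^13 + 2^14 + 2^16 + 2^19
= 8 + 16 + 256 + 512 + 4096 + 8192 + 16384 + 65536 + 524288
= 619288



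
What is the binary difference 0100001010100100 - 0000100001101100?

Method 1 - Direct subtraction (column by column from the right: bit − bit − borrow-in; if negative, add 2 and borrow 1 from the next column):
borrow: 0111000011110000
        0100001010100100
-       0000100001101100
------------------------
        0011101000111000

Method 2 - Add two's complement:
Two's complement of 0000100001101100: invert → 1111011110010011, add 1 → 1111011110010100
  0100001010100100
+ 1111011110010100
------------------
 10011101000111000  (end carry out of the top bit = 1)
Discarding the end carry: 0011101000111000
Decimal check:
  0100001010100100 = 16384 + 512 + 128 + 32 + 4 = 17060
  0000100001101100 = 2048 + 64 + 32 + 8 + 4 = 2156
  17060 - 2156 = 14904, and 0011101000111000 = 8192 + 4096 + 2048 + 512 + 32 + 16 + 8 = 14904 ✓



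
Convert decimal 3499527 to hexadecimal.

Using repeated division by 16 (digits 10–15 are A–F):
3499527 ÷ 16 = 218720 remainder 7
218720 ÷ 16 = 13670 remainder 0
13670 ÷ 16 = 854 remainder 6
854 ÷ 16 = 53 remainder 6
53 ÷ 16 = 3 remainder 5
3 ÷ 16 = 0 remainder 3
Reading remainders bottom to top: 356607



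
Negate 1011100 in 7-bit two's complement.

Original (sign bit 1, negative): 1011100
Step 1 - Invert all bits: 0100011
Step 2 - Add 1: 0100100
Verification: 1011100 + 0100100 = 10000000; discarding the end carry (carry out of the top bit) leaves the 7-bit value 0000000, as required for x + (-x)



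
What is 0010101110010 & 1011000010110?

AND: 1 only when both bits are 1
  0010101110010
& 1011000010110
---------------
  0010000010010
Decimal: 1394 & 5654 = 1042



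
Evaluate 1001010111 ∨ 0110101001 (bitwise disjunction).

OR: 1 when either bit is 1
  1001010111
| 0110101001
------------
  1111111111
Decimal: 599 | 425 = 1023



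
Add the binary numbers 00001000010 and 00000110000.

Add column by column from the right: bit + bit + carry-in; write the sum mod 2, carry 1 when the sum is 2 or 3.
carry:  00000000000
        00001000010
+       00000110000
-------------------
       000001110010
(the carry out of the leftmost column, 0, becomes the leading bit)
Decimal check:
  00001000010 = 64 + 2 = 66
  00000110000 = 32 + 16 = 48
  66 + 48 = 114, and 000001110010 = 64 + 32 + 16 + 2 = 114 ✓



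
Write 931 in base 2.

Using repeated division by 2:
931 ÷ 2 = 465 remainder 1
465 ÷ 2 = 232 remainder 1
232 ÷ 2 = 116 remainder 0
116 ÷ 2 = 58 remainder 0
58 ÷ 2 = 29 remainder 0
29 ÷ 2 = 14 remainder 1
14 ÷ 2 = 7 remainder 0
7 ÷ 2 = 3 remainder 1
3 ÷ 2 = 1 remainder 1
1 ÷ 2 = 0 remainder 1
Reading remainders bottom to top: 1110100011



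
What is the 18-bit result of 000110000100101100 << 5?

Original: 000110000100101100 (decimal 24876)
Shift left by 5 positions
Append 5 zeros on the right and drop the 5 high bits that overflow the 18-bit width
Result: 000010010110000000 (decimal 9600)
Equivalent: 24876 << 5 = 24876 × 2^5 = 796032, truncated to 18 bits = 9600



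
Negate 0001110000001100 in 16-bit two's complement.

Original: 0001110000001100
Step 1 - Invert all bits: 1110001111110011
Step 2 - Add 1: 1110001111110100
Verification: 0001110000001100 + 1110001111110100 = 10000000000000000; discarding the end carry (carry out of the top bit) leaves the 16-bit value 0000000000000000, as required for x + (-x)



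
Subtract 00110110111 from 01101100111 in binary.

Method 1 - Direct subtraction (column by column from the right: bit − bit − borrow-in; if negative, add 2 and borrow 1 from the next column):
borrow: 01101100000
        01101100111
-       00110110111
-------------------
        00110110000

Method 2 - Add two's complement:
Two's complement of 00110110111: invert → 11001001000, add 1 → 11001001001
  01101100111
+ 11001001001
-------------
 100110110000  (end carry out of the top bit = 1)
Discarding the end carry: 00110110000
Decimal check:
  01101100111 = 512 + 256 + 64 + 32 + 4 + 2 + 1 = 871
  00110110111 = 256 + 128 + 32 + 16 + 4 + 2 + 1 = 439
  871 - 439 = 432, and 00110110000 = 256 + 128 + 32 + 16 = 432 ✓



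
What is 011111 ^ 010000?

XOR: 1 when bits differ
  011111
^ 010000
--------
  001111
Decimal: 31 ^ 16 = 15



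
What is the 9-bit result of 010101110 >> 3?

Original: 010101110 (decimal 174)
Shift right by 3 positions
Drop the 3 low bits; fill with zeros on the left
Result: 000010101 (decimal 21)
Equivalent: 174 >> 3 = 174 ÷ 2^3 = 21



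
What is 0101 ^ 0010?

XOR: 1 when bits differ
  0101
^ 0010
------
  0111
Decimal: 5 ^ 2 = 7



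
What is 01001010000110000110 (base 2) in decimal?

Sum of powers of 2 for each 1-bit:
2^1 + 2^2 + 2^7 + 2^8 + 2^13 + 2^15 + 2^18
= 2 + 4 + 128 + 256 + 8192 + 32768 + 262144
= 303494



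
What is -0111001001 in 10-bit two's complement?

Original: 0111001001
Step 1 - Invert all bits: 1000110110
Step 2 - Add 1: 1000110111
Verification: 0111001001 + 1000110111 = 10000000000; discarding the end carry (carry out of the top bit) leaves the 10-bit value 0000000000, as required for x + (-x)



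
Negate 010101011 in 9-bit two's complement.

Original: 010101011
Step 1 - Invert all bits: 101010100
Step 2 - Add 1: 101010101
Verification: 010101011 + 101010101 = 1000000000; discarding the end carry (carry out of the top bit) leaves the 9-bit value 000000000, as required for x + (-x)



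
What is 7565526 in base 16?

Using repeated division by 16 (digits 10–15 are A–F):
7565526 ÷ 16 = 472845 remainder 6
472845 ÷ 16 = 29552 remainder 13 (D)
29552 ÷ 16 = 1847 remainder 0
1847 ÷ 16 = 115 remainder 7
115 ÷ 16 = 7 remainder 3
7 ÷ 16 = 0 remainder 7
Reading remainders bottom to top: 7370D6



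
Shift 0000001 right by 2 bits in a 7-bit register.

Original: 0000001 (decimal 1)
Shift right by 2 positions
Drop the 2 low bits; fill with zeros on the left
Result: 0000000 (decimal 0)
Equivalent: 1 >> 2 = 1 ÷ 2^2 = 0



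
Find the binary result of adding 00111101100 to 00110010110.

Add column by column from the right: bit + bit + carry-in; write the sum mod 2, carry 1 when the sum is 2 or 3.
carry:  01111111000
        00111101100
+       00110010110
-------------------
       001110000010
(the carry out of the leftmost column, 0, becomes the leading bit)
Decimal check:
  00111101100 = 256 + 128 + 64 + 32 + 8 + 4 = 492
  00110010110 = 256 + 128 + 16 + 4 + 2 = 406
  492 + 406 = 898, and 001110000010 = 512 + 256 + 128 + 2 = 898 ✓



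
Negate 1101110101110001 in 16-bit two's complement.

Original (sign bit 1, negative): 1101110101110001
Step 1 - Invert all bits: 0010001010001110
Step 2 - Add 1: 0010001010001111
Verification: 1101110101110001 + 0010001010001111 = 10000000000000000; discarding the end carry (carry out of the top bit) leaves the 16-bit value 0000000000000000, as required for x + (-x)



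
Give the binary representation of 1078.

Using repeated division by 2:
1078 ÷ 2 = 539 remainder 0
539 ÷ 2 = 269 remainder 1
269 ÷ 2 = 134 remainder 1
134 ÷ 2 = 67 remainder 0
67 ÷ 2 = 33 remainder 1
33 ÷ 2 = 16 remainder 1
16 ÷ 2 = 8 remainder 0
8 ÷ 2 = 4 remainder 0
4 ÷ 2 = 2 remainder 0
2 ÷ 2 = 1 remainder 0
1 ÷ 2 = 0 remainder 1
Reading remainders bottom to top: 10000110110



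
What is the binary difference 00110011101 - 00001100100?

Method 1 - Direct subtraction (column by column from the right: bit − bit − borrow-in; if negative, add 2 and borrow 1 from the next column):
borrow: 00011000000
        00110011101
-       00001100100
-------------------
        00100111001

Method 2 - Add two's complement:
Two's complement of 00001100100: invert → 11110011011, add 1 → 11110011100
  00110011101
+ 11110011100
-------------
 100100111001  (end carry out of the top bit = 1)
Discarding the end carry: 00100111001
Decimal check:
  00110011101 = 256 + 128 + 16 + 8 + 4 + 1 = 413
  00001100100 = 64 + 32 + 4 = 100
  413 - 100 = 313, and 00100111001 = 256 + 32 + 16 + 8 + 1 = 313 ✓



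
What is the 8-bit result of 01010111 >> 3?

Original: 01010111 (decimal 87)
Shift right by 3 positions
Drop the 3 low bits; fill with zeros on the left
Result: 00001010 (decimal 10)
Equivalent: 87 >> 3 = 87 ÷ 2^3 = 10



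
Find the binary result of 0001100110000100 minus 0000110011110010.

Method 1 - Direct subtraction (column by column from the right: bit − bit − borrow-in; if negative, add 2 and borrow 1 from the next column):
borrow: 0001100111100100
        0001100110000100
-       0000110011110010
------------------------
        0000110010010010

Method 2 - Add two's complement:
Two's complement of 0000110011110010: invert → 1111001100001101, add 1 → 1111001100001110
  0001100110000100
+ 1111001100001110
------------------
 10000110010010010  (end carry out of the top bit = 1)
Discarding the end carry: 0000110010010010
Decimal check:
  0001100110000100 = 4096 + 2048 + 256 + 128 + 4 = 6532
  0000110011110010 = 2048 + 1024 + 128 + 64 + 32 + 16 + 2 = 3314
  6532 - 3314 = 3218, and 0000110010010010 = 2048 + 1024 + 128 + 16 + 2 = 3218 ✓



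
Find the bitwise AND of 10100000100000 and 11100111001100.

AND: 1 only when both bits are 1
  10100000100000
& 11100111001100
----------------
  10100000000000
Decimal: 10272 & 14796 = 10240



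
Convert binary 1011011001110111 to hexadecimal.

Group into 4-bit nibbles from right:
  1011 = B
  0110 = 6
  0111 = 7
  0111 = 7
Result: B677



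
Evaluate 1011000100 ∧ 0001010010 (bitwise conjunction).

AND: 1 only when both bits are 1
  1011000100
& 0001010010
------------
  0001000000
Decimal: 708 & 82 = 64



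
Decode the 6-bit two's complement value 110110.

Binary: 110110
Sign bit: 1 (negative)
Invert: 001001
Add 1:  001010
Magnitude: 001010 = 8 + 2 = 10
Value: -10



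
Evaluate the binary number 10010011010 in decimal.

Sum of powers of 2 for each 1-bit:
2^1 + 2^3 + 2^4 + 2^7 + 2^10
= 2 + 8 + 16 + 128 + 1024
= 1178



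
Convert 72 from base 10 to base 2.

Using repeated division by 2:
72 ÷ 2 = 36 remainder 0
36 ÷ 2 = 18 remainder 0
18 ÷ 2 = 9 remainder 0
9 ÷ 2 = 4 remainder 1
4 ÷ 2 = 2 remainder 0
2 ÷ 2 = 1 remainder 0
1 ÷ 2 = 0 remainder 1
Reading remainders bottom to top: 1001000



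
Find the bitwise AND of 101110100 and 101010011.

AND: 1 only when both bits are 1
  101110100
& 101010011
-----------
  101010000
Decimal: 372 & 339 = 336



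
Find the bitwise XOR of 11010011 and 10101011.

XOR: 1 when bits differ
  11010011
^ 10101011
----------
  01111000
Decimal: 211 ^ 171 = 120



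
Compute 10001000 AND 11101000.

AND: 1 only when both bits are 1
  10001000
& 11101000
----------
  10001000
Decimal: 136 & 232 = 136



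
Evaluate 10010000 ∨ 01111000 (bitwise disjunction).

OR: 1 when either bit is 1
  10010000
| 01111000
----------
  11111000
Decimal: 144 | 120 = 248



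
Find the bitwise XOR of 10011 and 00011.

XOR: 1 when bits differ
  10011
^ 00011
-------
  10000
Decimal: 19 ^ 3 = 16



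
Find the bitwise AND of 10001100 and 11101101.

AND: 1 only when both bits are 1
  10001100
& 11101101
----------
  10001100
Decimal: 140 & 237 = 140



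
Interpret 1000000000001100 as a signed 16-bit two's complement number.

Binary: 1000000000001100
Sign bit: 1 (negative)
Invert: 0111111111110011
Add 1:  0111111111110100
Magnitude: 0111111111110100 = 16384 + 8192 + 4096 + 2048 + 1024 + 512 + 256 + 128 + 64 + 32 + 16 + 4 = 32756
Value: -32756



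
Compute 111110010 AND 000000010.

AND: 1 only when both bits are 1
  111110010
& 000000010
-----------
  000000010
Decimal: 498 & 2 = 2



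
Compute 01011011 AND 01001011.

AND: 1 only when both bits are 1
  01011011
& 01001011
----------
  01001011
Decimal: 91 & 75 = 75



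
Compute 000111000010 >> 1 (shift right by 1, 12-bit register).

Original: 000111000010 (decimal 450)
Shift right by 1 position
Drop the 1 low bit; fill with zero on the left
Result: 000011100001 (decimal 225)
Equivalent: 450 >> 1 = 450 ÷ 2^1 = 225



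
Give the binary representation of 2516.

Using repeated division by 2:
2516 ÷ 2 = 1258 remainder 0
1258 ÷ 2 = 629 remainder 0
629 ÷ 2 = 314 remainder 1
314 ÷ 2 = 157 remainder 0
157 ÷ 2 = 78 remainder 1
78 ÷ 2 = 39 remainder 0
39 ÷ 2 = 19 remainder 1
19 ÷ 2 = 9 remainder 1
9 ÷ 2 = 4 remainder 1
4 ÷ 2 = 2 remainder 0
2 ÷ 2 = 1 remainder 0
1 ÷ 2 = 0 remainder 1
Reading remainders bottom to top: 100111010100



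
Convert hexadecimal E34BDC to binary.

Convert each hex digit to 4 bits:
  E = 1110
  3 = 0011
  4 = 0100
  B = 1011
  D = 1101
  C = 1100
Concatenate: 111000110100101111011100



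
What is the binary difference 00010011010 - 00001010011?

Method 1 - Direct subtraction (column by column from the right: bit − bit − borrow-in; if negative, add 2 and borrow 1 from the next column):
borrow: 00010001110
        00010011010
-       00001010011
-------------------
        00001000111

Method 2 - Add two's complement:
Two's complement of 00001010011: invert → 11110101100, add 1 → 11110101101
  00010011010
+ 11110101101
-------------
 100001000111  (end carry out of the top bit = 1)
Discarding the end carry: 00001000111
Decimal check:
  00010011010 = 128 + 16 + 8 + 2 = 154
  00001010011 = 64 + 16 + 2 + 1 = 83
  154 - 83 = 71, and 00001000111 = 64 + 4 + 2 + 1 = 71 ✓



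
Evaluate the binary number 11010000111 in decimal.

Sum of powers of 2 for each 1-bit:
2^0 + 2^1 + 2^2 + 2^7 + 2^9 + 2^10
= 1 + 2 + 4 + 128 + 512 + 1024
= 1671



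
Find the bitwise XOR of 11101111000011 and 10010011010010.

XOR: 1 when bits differ
  11101111000011
^ 10010011010010
----------------
  01111100010001
Decimal: 15299 ^ 9426 = 7953



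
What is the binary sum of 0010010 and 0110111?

Add column by column from the right: bit + bit + carry-in; write the sum mod 2, carry 1 when the sum is 2 or 3.
carry:  1101100
        0010010
+       0110111
---------------
       01001001
(the carry out of the leftmost column, 0, becomes the leading bit)
Decimal check:
  0010010 = 16 + 2 = 18
  0110111 = 32 + 16 + 4 + 2 + 1 = 55
  18 + 55 = 73, and 01001001 = 64 + 8 + 1 = 73 ✓



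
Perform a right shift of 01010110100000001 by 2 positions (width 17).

Original: 01010110100000001 (decimal 44289)
Shift right by 2 positions
Drop the 2 low bits; fill with zeros on the left
Result: 00010101101000000 (decimal 11072)
Equivalent: 44289 >> 2 = 44289 ÷ 2^2 = 11072



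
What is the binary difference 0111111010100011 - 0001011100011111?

Method 1 - Direct subtraction (column by column from the right: bit − bit − borrow-in; if negative, add 2 and borrow 1 from the next column):
borrow: 0000111000111000
        0111111010100011
-       0001011100011111
------------------------
        0110011110000100

Method 2 - Add two's complement:
Two's complement of 0001011100011111: invert → 1110100011100000, add 1 → 1110100011100001
  0111111010100011
+ 1110100011100001
------------------
 10110011110000100  (end carry out of the top bit = 1)
Discarding the end carry: 0110011110000100
Decimal check:
  0111111010100011 = 16384 + 8192 + 4096 + 2048 + 1024 + 512 + 128 + 32 + 2 + 1 = 32419
  0001011100011111 = 4096 + 1024 + 512 + 256 + 16 + 8 + 4 + 2 + 1 = 5919
  32419 - 5919 = 26500, and 0110011110000100 = 16384 + 8192 + 1024 + 512 + 256 + 128 + 4 = 26500 ✓



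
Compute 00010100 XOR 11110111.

XOR: 1 when bits differ
  00010100
^ 11110111
----------
  11100011
Decimal: 20 ^ 247 = 227



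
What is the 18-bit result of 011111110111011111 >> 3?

Original: 011111110111011111 (decimal 130527)
Shift right by 3 positions
Drop the 3 low bits; fill with zeros on the left
Result: 000011111110111011 (decimal 16315)
Equivalent: 130527 >> 3 = 130527 ÷ 2^3 = 16315



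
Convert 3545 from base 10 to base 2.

Using repeated division by 2:
3545 ÷ 2 = 1772 remainder 1
1772 ÷ 2 = 886 remainder 0
886 ÷ 2 = 443 remainder 0
443 ÷ 2 = 221 remainder 1
221 ÷ 2 = 110 remainder 1
110 ÷ 2 = 55 remainder 0
55 ÷ 2 = 27 remainder 1
27 ÷ 2 = 13 remainder 1
13 ÷ 2 = 6 remainder 1
6 ÷ 2 = 3 remainder 0
3 ÷ 2 = 1 remainder 1
1 ÷ 2 = 0 remainder 1
Reading remainders bottom to top: 110111011001



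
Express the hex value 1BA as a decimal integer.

Expand by place value (powers of 16):
Digit values: B = 11, A = 10
1BA = 1 × 16^2 + 11 × 16^1 + 10 × 16^0
= 1 × 256 + 11 × 16 + 10 × 1
= 256 + 176 + 10
= 442



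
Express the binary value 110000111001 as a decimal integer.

Sum of powers of 2 for each 1-bit:
2^0 + 2^3 + 2^4 + 2^5 + 2^10 + 2^11
= 1 + 8 + 16 + 32 + 1024 + 2048
= 3129



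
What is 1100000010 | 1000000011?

OR: 1 when either bit is 1
  1100000010
| 1000000011
------------
  1100000011
Decimal: 770 | 515 = 771



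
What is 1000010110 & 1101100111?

AND: 1 only when both bits are 1
  1000010110
& 1101100111
------------
  1000000110
Decimal: 534 & 871 = 518



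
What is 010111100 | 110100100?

OR: 1 when either bit is 1
  010111100
| 110100100
-----------
  110111100
Decimal: 188 | 420 = 444



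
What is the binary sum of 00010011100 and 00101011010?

Add column by column from the right: bit + bit + carry-in; write the sum mod 2, carry 1 when the sum is 2 or 3.
carry:  00000110000
        00010011100
+       00101011010
-------------------
       000111110110
(the carry out of the leftmost column, 0, becomes the leading bit)
Decimal check:
  00010011100 = 128 + 16 + 8 + 4 = 156
  00101011010 = 256 + 64 + 16 + 8 + 2 = 346
  156 + 346 = 502, and 000111110110 = 256 + 128 + 64 + 32 + 16 + 4 + 2 = 502 ✓



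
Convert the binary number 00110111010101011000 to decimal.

Sum of powers of 2 for each 1-bit:
2^3 + 2^4 + 2^6 + 2^8 + 2^10 + 2^12 + 2^13 + 2^14 + 2^16 + 2^17
= 8 + 16 + 64 + 256 + 1024 + 4096 + 8192 + 16384 + 65536 + 131072
= 226648



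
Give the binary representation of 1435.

Using repeated division by 2:
1435 ÷ 2 = 717 remainder 1
717 ÷ 2 = 358 remainder 1
358 ÷ 2 = 179 remainder 0
179 ÷ 2 = 89 remainder 1
89 ÷ 2 = 44 remainder 1
44 ÷ 2 = 22 remainder 0
22 ÷ 2 = 11 remainder 0
11 ÷ 2 = 5 remainder 1
5 ÷ 2 = 2 remainder 1
2 ÷ 2 = 1 remainder 0
1 ÷ 2 = 0 remainder 1
Reading remainders bottom to top: 10110011011



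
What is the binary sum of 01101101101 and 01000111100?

Add column by column from the right: bit + bit + carry-in; write the sum mod 2, carry 1 when the sum is 2 or 3.
carry:  10011111000
        01101101101
+       01000111100
-------------------
       010110101001
(the carry out of the leftmost column, 0, becomes the leading bit)
Decimal check:
  01101101101 = 512 + 256 + 64 + 32 + 8 + 4 + 1 = 877
  01000111100 = 512 + 32 + 16 + 8 + 4 = 572
  877 + 572 = 1449, and 010110101001 = 1024 + 256 + 128 + 32 + 8 + 1 = 1449 ✓



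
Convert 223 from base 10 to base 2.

Using repeated division by 2:
223 ÷ 2 = 111 remainder 1
111 ÷ 2 = 55 remainder 1
55 ÷ 2 = 27 remainder 1
27 ÷ 2 = 13 remainder 1
13 ÷ 2 = 6 remainder 1
6 ÷ 2 = 3 remainder 0
3 ÷ 2 = 1 remainder 1
1 ÷ 2 = 0 remainder 1
Reading remainders bottom to top: 11011111



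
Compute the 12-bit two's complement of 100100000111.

Original (sign bit 1, negative): 100100000111
Step 1 - Invert all bits: 011011111000
Step 2 - Add 1: 011011111001
Verification: 100100000111 + 011011111001 = 1000000000000; discarding the end carry (carry out of the top bit) leaves the 12-bit value 000000000000, as required for x + (-x)



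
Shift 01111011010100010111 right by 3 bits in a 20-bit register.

Original: 01111011010100010111 (decimal 505111)
Shift right by 3 positions
Drop the 3 low bits; fill with zeros on the left
Result: 00001111011010100010 (decimal 63138)
Equivalent: 505111 >> 3 = 505111 ÷ 2^3 = 63138



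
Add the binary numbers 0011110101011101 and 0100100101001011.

Add column by column from the right: bit + bit + carry-in; write the sum mod 2, carry 1 when the sum is 2 or 3.
carry:  1111001010111110
        0011110101011101
+       0100100101001011
------------------------
       01000011010101000
(the carry out of the leftmost column, 0, becomes the leading bit)
Decimal check:
  0011110101011101 = 8192 + 4096 + 2048 + 1024 + 256 + 64 + 16 + 8 + 4 + 1 = 15709
  0100100101001011 = 16384 + 2048 + 256 + 64 + 8 + 2 + 1 = 18763
  15709 + 18763 = 34472, and 01000011010101000 = 32768 + 1024 + 512 + 128 + 32 + 8 = 34472 ✓



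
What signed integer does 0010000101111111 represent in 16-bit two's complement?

Binary: 0010000101111111
Sign bit: 0 (non-negative)
Read directly as an unsigned value:
0010000101111111 = 8192 + 256 + 64 + 32 + 16 + 8 + 4 + 2 + 1 = 8575
Value: 8575



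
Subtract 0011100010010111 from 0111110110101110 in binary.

Method 1 - Direct subtraction (column by column from the right: bit − bit − borrow-in; if negative, add 2 and borrow 1 from the next column):
borrow: 0000000000101110
        0111110110101110
-       0011100010010111
------------------------
        0100010100010111

Method 2 - Add two's complement:
Two's complement of 0011100010010111: invert → 1100011101101000, add 1 → 1100011101101001
  0111110110101110
+ 1100011101101001
------------------
 10100010100010111  (end carry out of the top bit = 1)
Discarding the end carry: 0100010100010111
Decimal check:
  0111110110101110 = 16384 + 8192 + 4096 + 2048 + 1024 + 256 + 128 + 32 + 8 + 4 + 2 = 32174
  0011100010010111 = 8192 + 4096 + 2048 + 128 + 16 + 4 + 2 + 1 = 14487
  32174 - 14487 = 17687, and 0100010100010111 = 16384 + 1024 + 256 + 16 + 4 + 2 + 1 = 17687 ✓



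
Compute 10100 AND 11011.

AND: 1 only when both bits are 1
  10100
& 11011
-------
  10000
Decimal: 20 & 27 = 16



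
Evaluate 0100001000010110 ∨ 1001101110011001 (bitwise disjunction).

OR: 1 when either bit is 1
  0100001000010110
| 1001101110011001
------------------
  1101101110011111
Decimal: 16918 | 39833 = 56223



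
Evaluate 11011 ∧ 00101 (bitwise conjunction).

AND: 1 only when both bits are 1
  11011
& 00101
-------
  00001
Decimal: 27 & 5 = 1



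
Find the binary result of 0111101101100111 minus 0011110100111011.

Method 1 - Direct subtraction (column by column from the right: bit − bit − borrow-in; if negative, add 2 and borrow 1 from the next column):
borrow: 0111100001110000
        0111101101100111
-       0011110100111011
------------------------
        0011111000101100

Method 2 - Add two's complement:
Two's complement of 0011110100111011: invert → 1100001011000100, add 1 → 1100001011000101
  0111101101100111
+ 1100001011000101
------------------
 10011111000101100  (end carry out of the top bit = 1)
Discarding the end carry: 0011111000101100
Decimal check:
  0111101101100111 = 16384 + 8192 + 4096 + 2048 + 512 + 256 + 64 + 32 + 4 + 2 + 1 = 31591
  0011110100111011 = 8192 + 4096 + 2048 + 1024 + 256 + 32 + 16 + 8 + 2 + 1 = 15675
  31591 - 15675 = 15916, and 0011111000101100 = 8192 + 4096 + 2048 + 1024 + 512 + 32 + 8 + 4 = 15916 ✓



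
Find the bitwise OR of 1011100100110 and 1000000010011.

OR: 1 when either bit is 1
  1011100100110
| 1000000010011
---------------
  1011100110111
Decimal: 5926 | 4115 = 5943



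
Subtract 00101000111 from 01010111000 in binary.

Method 1 - Direct subtraction (column by column from the right: bit − bit − borrow-in; if negative, add 2 and borrow 1 from the next column):
borrow: 01010001110
        01010111000
-       00101000111
-------------------
        00101110001

Method 2 - Add two's complement:
Two's complement of 00101000111: invert → 11010111000, add 1 → 11010111001
  01010111000
+ 11010111001
-------------
 100101110001  (end carry out of the top bit = 1)
Discarding the end carry: 00101110001
Decimal check:
  01010111000 = 512 + 128 + 32 + 16 + 8 = 696
  00101000111 = 256 + 64 + 4 + 2 + 1 = 327
  696 - 327 = 369, and 00101110001 = 256 + 64 + 32 + 16 + 1 = 369 ✓



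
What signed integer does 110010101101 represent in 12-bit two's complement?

Binary: 110010101101
Sign bit: 1 (negative)
Invert: 001101010010
Add 1:  001101010011
Magnitude: 001101010011 = 512 + 256 + 64 + 16 + 2 + 1 = 851
Value: -851



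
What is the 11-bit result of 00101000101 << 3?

Original: 00101000101 (decimal 325)
Shift left by 3 positions
Append 3 zeros on the right and drop the 3 high bits that overflow the 11-bit width
Result: 01000101000 (decimal 552)
Equivalent: 325 << 3 = 325 × 2^3 = 2600, truncated to 11 bits = 552



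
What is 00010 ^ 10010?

XOR: 1 when bits differ
  00010
^ 10010
-------
  10000
Decimal: 2 ^ 18 = 16



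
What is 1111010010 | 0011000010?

OR: 1 when either bit is 1
  1111010010
| 0011000010
------------
  1111010010
Decimal: 978 | 194 = 978



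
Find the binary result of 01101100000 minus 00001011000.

Method 1 - Direct subtraction (column by column from the right: bit − bit − borrow-in; if negative, add 2 and borrow 1 from the next column):
borrow: 00000110000
        01101100000
-       00001011000
-------------------
        01100001000

Method 2 - Add two's complement:
Two's complement of 00001011000: invert → 11110100111, add 1 → 11110101000
  01101100000
+ 11110101000
-------------
 101100001000  (end carry out of the top bit = 1)
Discarding the end carry: 01100001000
Decimal check:
  01101100000 = 512 + 256 + 64 + 32 = 864
  00001011000 = 64 + 16 + 8 = 88
  864 - 88 = 776, and 01100001000 = 512 + 256 + 8 = 776 ✓



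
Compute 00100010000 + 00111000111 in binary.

Add column by column from the right: bit + bit + carry-in; write the sum mod 2, carry 1 when the sum is 2 or 3.
carry:  01000000000
        00100010000
+       00111000111
-------------------
       001011010111
(the carry out of the leftmost column, 0, becomes the leading bit)
Decimal check:
  00100010000 = 256 + 16 = 272
  00111000111 = 256 + 128 + 64 + 4 + 2 + 1 = 455
  272 + 455 = 727, and 001011010111 = 512 + 128 + 64 + 16 + 4 + 2 + 1 = 727 ✓



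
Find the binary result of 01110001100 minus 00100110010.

Method 1 - Direct subtraction (column by column from the right: bit − bit − borrow-in; if negative, add 2 and borrow 1 from the next column):
borrow: 00011100100
        01110001100
-       00100110010
-------------------
        01001011010

Method 2 - Add two's complement:
Two's complement of 00100110010: invert → 11011001101, add 1 → 11011001110
  01110001100
+ 11011001110
-------------
 101001011010  (end carry out of the top bit = 1)
Discarding the end carry: 01001011010
Decimal check:
  01110001100 = 512 + 256 + 128 + 8 + 4 = 908
  00100110010 = 256 + 32 + 16 + 2 = 306
  908 - 306 = 602, and 01001011010 = 512 + 64 + 16 + 8 + 2 = 602 ✓



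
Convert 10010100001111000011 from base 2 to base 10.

Sum of powers of 2 for each 1-bit:
2^0 + 2^1 + 2^6 + 2^7 + 2^8 + 2^9 + 2^14 + 2^16 + 2^19
= 1 + 2 + 64 + 128 + 256 + 512 + 16384 + 65536 + 524288
= 607171



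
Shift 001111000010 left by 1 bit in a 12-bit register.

Original: 001111000010 (decimal 962)
Shift left by 1 position
Append 1 zero on the right
Result: 011110000100 (decimal 1924)
Equivalent: 962 << 1 = 962 × 2^1 = 1924



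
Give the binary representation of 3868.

Using repeated division by 2:
3868 ÷ 2 = 1934 remainder 0
1934 ÷ 2 = 967 remainder 0
967 ÷ 2 = 483 remainder 1
483 ÷ 2 = 241 remainder 1
241 ÷ 2 = 120 remainder 1
120 ÷ 2 = 60 remainder 0
60 ÷ 2 = 30 remainder 0
30 ÷ 2 = 15 remainder 0
15 ÷ 2 = 7 remainder 1
7 ÷ 2 = 3 remainder 1
3 ÷ 2 = 1 remainder 1
1 ÷ 2 = 0 remainder 1
Reading remainders bottom to top: 111100011100



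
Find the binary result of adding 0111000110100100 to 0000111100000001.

Add column by column from the right: bit + bit + carry-in; write the sum mod 2, carry 1 when the sum is 2 or 3.
carry:  1111111000000000
        0111000110100100
+       0000111100000001
------------------------
       01000000010100101
(the carry out of the leftmost column, 0, becomes the leading bit)
Decimal check:
  0111000110100100 = 16384 + 8192 + 4096 + 256 + 128 + 32 + 4 = 29092
  0000111100000001 = 2048 + 1024 + 512 + 256 + 1 = 3841
  29092 + 3841 = 32933, and 01000000010100101 = 32768 + 128 + 32 + 4 + 1 = 32933 ✓



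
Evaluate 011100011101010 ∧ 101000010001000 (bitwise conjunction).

AND: 1 only when both bits are 1
  011100011101010
& 101000010001000
-----------------
  001000010001000
Decimal: 14570 & 20616 = 4232



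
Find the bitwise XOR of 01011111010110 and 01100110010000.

XOR: 1 when bits differ
  01011111010110
^ 01100110010000
----------------
  00111001000110
Decimal: 6102 ^ 6544 = 3654



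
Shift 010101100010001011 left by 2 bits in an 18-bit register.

Original: 010101100010001011 (decimal 88203)
Shift left by 2 positions
Append 2 zeros on the right and drop the 2 high bits that overflow the 18-bit width
Result: 010110001000101100 (decimal 90668)
Equivalent: 88203 << 2 = 88203 × 2^2 = 352812, truncated to 18 bits = 90668



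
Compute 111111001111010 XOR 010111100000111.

XOR: 1 when bits differ
  111111001111010
^ 010111100000111
-----------------
  101000101111101
Decimal: 32378 ^ 12039 = 20861



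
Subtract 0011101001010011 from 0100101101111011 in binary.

Method 1 - Direct subtraction (column by column from the right: bit − bit − borrow-in; if negative, add 2 and borrow 1 from the next column):
borrow: 0110000000000000
        0100101101111011
-       0011101001010011
------------------------
        0001000100101000

Method 2 - Add two's complement:
Two's complement of 0011101001010011: invert → 1100010110101100, add 1 → 1100010110101101
  0100101101111011
+ 1100010110101101
------------------
 10001000100101000  (end carry out of the top bit = 1)
Discarding the end carry: 0001000100101000
Decimal check:
  0100101101111011 = 16384 + 2048 + 512 + 256 + 64 + 32 + 16 + 8 + 2 + 1 = 19323
  0011101001010011 = 8192 + 4096 + 2048 + 512 + 64 + 16 + 2 + 1 = 14931
  19323 - 14931 = 4392, and 0001000100101000 = 4096 + 256 + 32 + 8 = 4392 ✓



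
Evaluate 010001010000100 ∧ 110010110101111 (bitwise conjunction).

AND: 1 only when both bits are 1
  010001010000100
& 110010110101111
-----------------
  010000010000100
Decimal: 8836 & 26031 = 8324



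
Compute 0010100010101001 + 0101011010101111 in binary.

Add column by column from the right: bit + bit + carry-in; write the sum mod 2, carry 1 when the sum is 2 or 3.
carry:  0000000101011110
        0010100010101001
+       0101011010101111
------------------------
       00111111101011000
(the carry out of the leftmost column, 0, becomes the leading bit)
Decimal check:
  0010100010101001 = 8192 + 2048 + 128 + 32 + 8 + 1 = 10409
  0101011010101111 = 16384 + 4096 + 1024 + 512 + 128 + 32 + 8 + 4 + 2 + 1 = 22191
  10409 + 22191 = 32600, and 00111111101011000 = 16384 + 8192 + 4096 + 2048 + 1024 + 512 + 256 + 64 + 16 + 8 = 32600 ✓



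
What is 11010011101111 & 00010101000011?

AND: 1 only when both bits are 1
  11010011101111
& 00010101000011
----------------
  00010001000011
Decimal: 13551 & 1347 = 1091



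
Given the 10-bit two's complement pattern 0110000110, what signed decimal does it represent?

Binary: 0110000110
Sign bit: 0 (non-negative)
Read directly as an unsigned value:
0110000110 = 256 + 128 + 4 + 2 = 390
Value: 390



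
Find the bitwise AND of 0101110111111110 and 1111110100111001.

AND: 1 only when both bits are 1
  0101110111111110
& 1111110100111001
------------------
  0101110100111000
Decimal: 24062 & 64825 = 23864



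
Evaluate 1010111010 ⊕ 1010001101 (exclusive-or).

XOR: 1 when bits differ
  1010111010
^ 1010001101
------------
  0000110111
Decimal: 698 ^ 653 = 55



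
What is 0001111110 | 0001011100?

OR: 1 when either bit is 1
  0001111110
| 0001011100
------------
  0001111110
Decimal: 126 | 92 = 126



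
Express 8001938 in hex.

Using repeated division by 16 (digits 10–15 are A–F):
8001938 ÷ 16 = 500121 remainder 2
500121 ÷ 16 = 31257 remainder 9
31257 ÷ 16 = 1953 remainder 9
1953 ÷ 16 = 122 remainder 1
122 ÷ 16 = 7 remainder 10 (A)
7 ÷ 16 = 0 remainder 7
Reading remainders bottom to top: 7A1992



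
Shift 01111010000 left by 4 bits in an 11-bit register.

Original: 01111010000 (decimal 976)
Shift left by 4 positions
Append 4 zeros on the right and drop the 4 high bits that overflow the 11-bit width
Result: 10100000000 (decimal 1280)
Equivalent: 976 << 4 = 976 × 2^4 = 15616, truncated to 11 bits = 1280



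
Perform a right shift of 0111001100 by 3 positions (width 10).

Original: 0111001100 (decimal 460)
Shift right by 3 positions
Drop the 3 low bits; fill with zeros on the left
Result: 0000111001 (decimal 57)
Equivalent: 460 >> 3 = 460 ÷ 2^3 = 57



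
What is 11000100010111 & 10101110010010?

AND: 1 only when both bits are 1
  11000100010111
& 10101110010010
----------------
  10000100010010
Decimal: 12567 & 11154 = 8466



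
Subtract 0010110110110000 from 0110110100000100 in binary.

Method 1 - Direct subtraction (column by column from the right: bit − bit − borrow-in; if negative, add 2 and borrow 1 from the next column):
borrow: 0111111111100000
        0110110100000100
-       0010110110110000
------------------------
        0011111101010100

Method 2 - Add two's complement:
Two's complement of 0010110110110000: invert → 1101001001001111, add 1 → 1101001001010000
  0110110100000100
+ 1101001001010000
------------------
 10011111101010100  (end carry out of the top bit = 1)
Discarding the end carry: 0011111101010100
Decimal check:
  0110110100000100 = 16384 + 8192 + 2048 + 1024 + 256 + 4 = 27908
  0010110110110000 = 8192 + 2048 + 1024 + 256 + 128 + 32 + 16 = 11696
  27908 - 11696 = 16212, and 0011111101010100 = 8192 + 4096 + 2048 + 1024 + 512 + 256 + 64 + 16 + 4 = 16212 ✓



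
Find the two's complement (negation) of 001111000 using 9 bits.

Original: 001111000
Step 1 - Invert all bits: 110000111
Step 2 - Add 1: 110001000
Verification: 001111000 + 110001000 = 1000000000; discarding the end carry (carry out of the top bit) leaves the 9-bit value 000000000, as required for x + (-x)



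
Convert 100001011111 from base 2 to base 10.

Sum of powers of 2 for each 1-bit:
2^0 + 2^1 + 2^2 + 2^3 + 2^4 + 2^6 + 2^11
= 1 + 2 + 4 + 8 + 16 + 64 + 2048
= 2143



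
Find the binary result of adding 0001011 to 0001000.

Add column by column from the right: bit + bit + carry-in; write the sum mod 2, carry 1 when the sum is 2 or 3.
carry:  0010000
        0001011
+       0001000
---------------
       00010011
(the carry out of the leftmost column, 0, becomes the leading bit)
Decimal check:
  0001011 = 8 + 2 + 1 = 11
  0001000 = 8
  11 + 8 = 19, and 00010011 = 16 + 2 + 1 = 19 ✓

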